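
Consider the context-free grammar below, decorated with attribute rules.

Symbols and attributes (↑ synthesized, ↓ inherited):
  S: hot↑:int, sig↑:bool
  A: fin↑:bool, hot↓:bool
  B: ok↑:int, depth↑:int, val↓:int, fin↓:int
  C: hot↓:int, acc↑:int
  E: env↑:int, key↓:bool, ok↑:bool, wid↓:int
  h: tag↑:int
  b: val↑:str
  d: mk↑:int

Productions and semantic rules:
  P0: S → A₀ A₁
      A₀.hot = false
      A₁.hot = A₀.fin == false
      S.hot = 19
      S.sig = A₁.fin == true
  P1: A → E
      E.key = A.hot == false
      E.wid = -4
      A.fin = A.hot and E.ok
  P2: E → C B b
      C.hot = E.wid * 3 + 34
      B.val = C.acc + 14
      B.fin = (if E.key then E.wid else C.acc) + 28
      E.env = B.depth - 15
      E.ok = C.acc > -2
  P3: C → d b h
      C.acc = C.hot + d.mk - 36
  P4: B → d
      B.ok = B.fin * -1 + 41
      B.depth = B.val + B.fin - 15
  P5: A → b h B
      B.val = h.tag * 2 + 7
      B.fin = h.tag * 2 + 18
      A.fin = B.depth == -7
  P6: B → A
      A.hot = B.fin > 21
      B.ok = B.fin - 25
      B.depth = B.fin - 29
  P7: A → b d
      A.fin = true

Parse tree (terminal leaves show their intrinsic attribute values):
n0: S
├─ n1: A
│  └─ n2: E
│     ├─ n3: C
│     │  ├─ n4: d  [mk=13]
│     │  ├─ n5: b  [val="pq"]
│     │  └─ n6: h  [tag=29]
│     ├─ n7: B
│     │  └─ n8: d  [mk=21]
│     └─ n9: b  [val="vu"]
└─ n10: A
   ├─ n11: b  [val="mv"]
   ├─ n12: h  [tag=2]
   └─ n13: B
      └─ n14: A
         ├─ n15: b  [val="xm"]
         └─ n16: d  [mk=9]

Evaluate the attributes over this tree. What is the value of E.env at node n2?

1. n1.hot = false  [false]
2. n2.key = true  [A.hot == false]
3. n2.wid = -4  [-4]
4. n3.hot = 22  [E.wid * 3 + 34]
5. n4.mk = 13  [terminal]
6. n5.val = "pq"  [terminal]
7. n6.tag = 29  [terminal]
8. n3.acc = -1  [C.hot + d.mk - 36]
9. n7.val = 13  [C.acc + 14]
10. n7.fin = 24  [(if E.key then E.wid else C.acc) + 28]
11. n8.mk = 21  [terminal]
12. n7.ok = 17  [B.fin * -1 + 41]
13. n7.depth = 22  [B.val + B.fin - 15]
14. n9.val = "vu"  [terminal]
15. n2.env = 7  [B.depth - 15]
16. n2.ok = true  [C.acc > -2]
17. n1.fin = false  [A.hot and E.ok]
18. n10.hot = true  [A₀.fin == false]
19. n11.val = "mv"  [terminal]
20. n12.tag = 2  [terminal]
21. n13.val = 11  [h.tag * 2 + 7]
22. n13.fin = 22  [h.tag * 2 + 18]
23. n14.hot = true  [B.fin > 21]
24. n15.val = "xm"  [terminal]
25. n16.mk = 9  [terminal]
26. n14.fin = true  [true]
27. n13.ok = -3  [B.fin - 25]
28. n13.depth = -7  [B.fin - 29]
29. n10.fin = true  [B.depth == -7]
30. n0.hot = 19  [19]
31. n0.sig = true  [A₁.fin == true]

7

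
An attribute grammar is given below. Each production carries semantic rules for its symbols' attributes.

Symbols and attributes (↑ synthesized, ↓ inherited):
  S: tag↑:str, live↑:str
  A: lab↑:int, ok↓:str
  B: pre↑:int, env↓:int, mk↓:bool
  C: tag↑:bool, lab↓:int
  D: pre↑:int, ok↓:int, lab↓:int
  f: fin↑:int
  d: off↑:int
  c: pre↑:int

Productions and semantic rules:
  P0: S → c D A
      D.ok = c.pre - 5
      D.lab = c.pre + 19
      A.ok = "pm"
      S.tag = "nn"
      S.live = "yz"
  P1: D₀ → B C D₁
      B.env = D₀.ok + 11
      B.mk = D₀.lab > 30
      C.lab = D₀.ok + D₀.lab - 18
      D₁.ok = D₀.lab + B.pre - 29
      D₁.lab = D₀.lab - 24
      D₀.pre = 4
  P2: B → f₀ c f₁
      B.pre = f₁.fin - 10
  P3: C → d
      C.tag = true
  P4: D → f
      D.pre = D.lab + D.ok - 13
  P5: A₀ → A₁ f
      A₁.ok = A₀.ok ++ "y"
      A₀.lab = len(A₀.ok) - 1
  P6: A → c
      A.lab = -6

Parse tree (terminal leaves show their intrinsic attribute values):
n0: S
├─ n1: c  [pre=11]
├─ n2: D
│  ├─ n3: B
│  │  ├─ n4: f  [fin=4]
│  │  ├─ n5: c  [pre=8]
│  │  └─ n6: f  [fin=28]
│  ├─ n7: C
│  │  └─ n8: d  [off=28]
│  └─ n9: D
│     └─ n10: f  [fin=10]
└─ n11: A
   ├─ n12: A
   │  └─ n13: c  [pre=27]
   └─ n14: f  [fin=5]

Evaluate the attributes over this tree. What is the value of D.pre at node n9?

1. n1.pre = 11  [terminal]
2. n2.ok = 6  [c.pre - 5]
3. n2.lab = 30  [c.pre + 19]
4. n3.env = 17  [D₀.ok + 11]
5. n3.mk = false  [D₀.lab > 30]
6. n4.fin = 4  [terminal]
7. n5.pre = 8  [terminal]
8. n6.fin = 28  [terminal]
9. n3.pre = 18  [f₁.fin - 10]
10. n7.lab = 18  [D₀.ok + D₀.lab - 18]
11. n8.off = 28  [terminal]
12. n7.tag = true  [true]
13. n9.ok = 19  [D₀.lab + B.pre - 29]
14. n9.lab = 6  [D₀.lab - 24]
15. n10.fin = 10  [terminal]
16. n9.pre = 12  [D.lab + D.ok - 13]
17. n2.pre = 4  [4]
18. n11.ok = "pm"  ["pm"]
19. n12.ok = "pmy"  [A₀.ok ++ "y"]
20. n13.pre = 27  [terminal]
21. n12.lab = -6  [-6]
22. n14.fin = 5  [terminal]
23. n11.lab = 1  [len(A₀.ok) - 1]
24. n0.tag = "nn"  ["nn"]
25. n0.live = "yz"  ["yz"]

12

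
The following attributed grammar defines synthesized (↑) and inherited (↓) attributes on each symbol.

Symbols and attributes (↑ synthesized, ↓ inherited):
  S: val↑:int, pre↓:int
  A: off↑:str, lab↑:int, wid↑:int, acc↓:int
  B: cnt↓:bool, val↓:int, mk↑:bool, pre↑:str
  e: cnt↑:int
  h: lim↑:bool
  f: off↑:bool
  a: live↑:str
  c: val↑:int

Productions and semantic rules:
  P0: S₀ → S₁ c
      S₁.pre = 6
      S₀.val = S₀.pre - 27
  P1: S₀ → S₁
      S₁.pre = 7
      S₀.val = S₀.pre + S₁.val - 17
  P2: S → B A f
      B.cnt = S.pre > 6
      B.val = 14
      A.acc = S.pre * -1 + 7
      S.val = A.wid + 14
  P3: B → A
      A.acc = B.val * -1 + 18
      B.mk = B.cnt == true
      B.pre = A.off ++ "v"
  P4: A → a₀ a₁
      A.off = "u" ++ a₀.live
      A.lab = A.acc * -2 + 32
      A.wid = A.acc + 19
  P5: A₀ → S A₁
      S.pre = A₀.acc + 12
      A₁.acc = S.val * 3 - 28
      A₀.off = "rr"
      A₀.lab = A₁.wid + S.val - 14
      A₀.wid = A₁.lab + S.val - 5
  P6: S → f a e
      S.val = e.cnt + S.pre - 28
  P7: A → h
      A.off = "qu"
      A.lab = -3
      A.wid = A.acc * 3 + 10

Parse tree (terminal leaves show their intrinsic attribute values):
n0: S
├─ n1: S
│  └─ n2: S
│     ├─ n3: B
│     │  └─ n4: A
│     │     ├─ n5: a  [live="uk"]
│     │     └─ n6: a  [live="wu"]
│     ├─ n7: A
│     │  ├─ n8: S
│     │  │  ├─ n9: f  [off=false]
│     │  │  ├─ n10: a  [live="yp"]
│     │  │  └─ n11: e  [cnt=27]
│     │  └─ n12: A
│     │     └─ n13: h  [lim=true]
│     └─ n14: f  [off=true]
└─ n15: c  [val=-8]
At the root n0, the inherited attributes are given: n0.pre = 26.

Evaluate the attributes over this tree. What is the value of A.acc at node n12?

5

1. n0.pre = 26  [given at root]
2. n1.pre = 6  [6]
3. n2.pre = 7  [7]
4. n3.cnt = true  [S.pre > 6]
5. n3.val = 14  [14]
6. n4.acc = 4  [B.val * -1 + 18]
7. n5.live = "uk"  [terminal]
8. n6.live = "wu"  [terminal]
9. n4.off = "uuk"  ["u" ++ a₀.live]
10. n4.lab = 24  [A.acc * -2 + 32]
11. n4.wid = 23  [A.acc + 19]
12. n3.mk = true  [B.cnt == true]
13. n3.pre = "uukv"  [A.off ++ "v"]
14. n7.acc = 0  [S.pre * -1 + 7]
15. n8.pre = 12  [A₀.acc + 12]
16. n9.off = false  [terminal]
17. n10.live = "yp"  [terminal]
18. n11.cnt = 27  [terminal]
19. n8.val = 11  [e.cnt + S.pre - 28]
20. n12.acc = 5  [S.val * 3 - 28]
21. n13.lim = true  [terminal]
22. n12.off = "qu"  ["qu"]
23. n12.lab = -3  [-3]
24. n12.wid = 25  [A.acc * 3 + 10]
25. n7.off = "rr"  ["rr"]
26. n7.lab = 22  [A₁.wid + S.val - 14]
27. n7.wid = 3  [A₁.lab + S.val - 5]
28. n14.off = true  [terminal]
29. n2.val = 17  [A.wid + 14]
30. n1.val = 6  [S₀.pre + S₁.val - 17]
31. n15.val = -8  [terminal]
32. n0.val = -1  [S₀.pre - 27]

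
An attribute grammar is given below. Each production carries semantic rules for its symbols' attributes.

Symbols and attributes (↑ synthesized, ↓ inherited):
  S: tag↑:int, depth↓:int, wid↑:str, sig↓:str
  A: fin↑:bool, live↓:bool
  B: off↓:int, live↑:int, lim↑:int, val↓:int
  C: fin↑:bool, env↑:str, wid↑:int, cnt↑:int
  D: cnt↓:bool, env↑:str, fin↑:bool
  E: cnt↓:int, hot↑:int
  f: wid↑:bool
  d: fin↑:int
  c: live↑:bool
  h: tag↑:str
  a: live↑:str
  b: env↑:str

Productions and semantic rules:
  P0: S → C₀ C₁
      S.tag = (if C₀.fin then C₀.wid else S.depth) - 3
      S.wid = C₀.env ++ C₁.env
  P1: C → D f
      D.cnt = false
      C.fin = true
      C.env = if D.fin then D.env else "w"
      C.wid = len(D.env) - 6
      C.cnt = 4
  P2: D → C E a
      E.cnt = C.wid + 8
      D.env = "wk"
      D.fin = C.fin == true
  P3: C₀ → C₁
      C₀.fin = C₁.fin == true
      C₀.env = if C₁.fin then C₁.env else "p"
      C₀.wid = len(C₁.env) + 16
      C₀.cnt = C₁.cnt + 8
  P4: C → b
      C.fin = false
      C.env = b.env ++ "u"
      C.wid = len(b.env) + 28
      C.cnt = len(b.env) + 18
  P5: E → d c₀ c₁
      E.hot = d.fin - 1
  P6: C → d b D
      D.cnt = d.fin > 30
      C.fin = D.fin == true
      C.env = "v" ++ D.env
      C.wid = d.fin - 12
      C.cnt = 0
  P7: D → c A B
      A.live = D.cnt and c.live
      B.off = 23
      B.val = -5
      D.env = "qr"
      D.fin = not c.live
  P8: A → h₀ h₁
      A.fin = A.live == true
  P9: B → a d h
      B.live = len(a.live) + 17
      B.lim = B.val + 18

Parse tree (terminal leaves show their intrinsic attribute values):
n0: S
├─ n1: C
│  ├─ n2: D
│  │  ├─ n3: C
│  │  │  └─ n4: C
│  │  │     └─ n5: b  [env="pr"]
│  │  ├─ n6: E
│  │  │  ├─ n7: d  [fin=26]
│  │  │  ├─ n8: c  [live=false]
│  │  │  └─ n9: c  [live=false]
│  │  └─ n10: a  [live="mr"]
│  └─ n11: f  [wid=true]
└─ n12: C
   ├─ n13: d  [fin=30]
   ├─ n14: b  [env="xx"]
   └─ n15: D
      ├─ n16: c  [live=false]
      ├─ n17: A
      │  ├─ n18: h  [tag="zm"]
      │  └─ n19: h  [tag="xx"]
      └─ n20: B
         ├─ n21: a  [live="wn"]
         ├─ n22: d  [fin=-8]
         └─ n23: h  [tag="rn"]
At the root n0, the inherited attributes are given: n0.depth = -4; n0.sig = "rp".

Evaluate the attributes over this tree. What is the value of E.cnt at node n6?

27

1. n0.depth = -4  [given at root]
2. n0.sig = "rp"  [given at root]
3. n2.cnt = false  [false]
4. n5.env = "pr"  [terminal]
5. n4.fin = false  [false]
6. n4.env = "pru"  [b.env ++ "u"]
7. n4.wid = 30  [len(b.env) + 28]
8. n4.cnt = 20  [len(b.env) + 18]
9. n3.fin = false  [C₁.fin == true]
10. n3.env = "p"  [if C₁.fin then C₁.env else "p"]
11. n3.wid = 19  [len(C₁.env) + 16]
12. n3.cnt = 28  [C₁.cnt + 8]
13. n6.cnt = 27  [C.wid + 8]
14. n7.fin = 26  [terminal]
15. n8.live = false  [terminal]
16. n9.live = false  [terminal]
17. n6.hot = 25  [d.fin - 1]
18. n10.live = "mr"  [terminal]
19. n2.env = "wk"  ["wk"]
20. n2.fin = false  [C.fin == true]
21. n11.wid = true  [terminal]
22. n1.fin = true  [true]
23. n1.env = "w"  [if D.fin then D.env else "w"]
24. n1.wid = -4  [len(D.env) - 6]
25. n1.cnt = 4  [4]
26. n13.fin = 30  [terminal]
27. n14.env = "xx"  [terminal]
28. n15.cnt = false  [d.fin > 30]
29. n16.live = false  [terminal]
30. n17.live = false  [D.cnt and c.live]
31. n18.tag = "zm"  [terminal]
32. n19.tag = "xx"  [terminal]
33. n17.fin = false  [A.live == true]
34. n20.off = 23  [23]
35. n20.val = -5  [-5]
36. n21.live = "wn"  [terminal]
37. n22.fin = -8  [terminal]
38. n23.tag = "rn"  [terminal]
39. n20.live = 19  [len(a.live) + 17]
40. n20.lim = 13  [B.val + 18]
41. n15.env = "qr"  ["qr"]
42. n15.fin = true  [not c.live]
43. n12.fin = true  [D.fin == true]
44. n12.env = "vqr"  ["v" ++ D.env]
45. n12.wid = 18  [d.fin - 12]
46. n12.cnt = 0  [0]
47. n0.tag = -7  [(if C₀.fin then C₀.wid else S.depth) - 3]
48. n0.wid = "wvqr"  [C₀.env ++ C₁.env]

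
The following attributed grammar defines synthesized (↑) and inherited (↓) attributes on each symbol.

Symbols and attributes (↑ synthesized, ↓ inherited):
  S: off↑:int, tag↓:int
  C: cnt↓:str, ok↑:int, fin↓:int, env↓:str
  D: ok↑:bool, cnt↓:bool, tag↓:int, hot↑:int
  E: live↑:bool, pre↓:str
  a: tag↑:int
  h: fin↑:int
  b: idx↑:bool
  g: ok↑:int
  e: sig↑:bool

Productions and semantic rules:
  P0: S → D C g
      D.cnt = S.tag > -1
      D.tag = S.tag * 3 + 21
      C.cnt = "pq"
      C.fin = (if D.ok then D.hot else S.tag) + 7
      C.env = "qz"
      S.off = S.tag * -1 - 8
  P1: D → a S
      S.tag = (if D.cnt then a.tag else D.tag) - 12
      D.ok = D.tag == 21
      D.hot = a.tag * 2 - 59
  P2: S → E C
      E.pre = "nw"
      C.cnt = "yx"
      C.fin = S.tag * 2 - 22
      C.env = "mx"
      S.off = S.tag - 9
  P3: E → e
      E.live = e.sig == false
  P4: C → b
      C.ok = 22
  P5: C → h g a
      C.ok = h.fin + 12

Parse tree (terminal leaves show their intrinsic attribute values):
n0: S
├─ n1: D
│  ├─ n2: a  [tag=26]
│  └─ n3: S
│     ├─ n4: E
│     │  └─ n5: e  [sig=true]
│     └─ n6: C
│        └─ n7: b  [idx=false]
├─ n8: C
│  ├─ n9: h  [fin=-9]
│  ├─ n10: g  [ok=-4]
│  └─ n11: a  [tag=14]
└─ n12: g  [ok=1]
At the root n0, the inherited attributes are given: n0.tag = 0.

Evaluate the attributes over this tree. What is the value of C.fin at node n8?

1. n0.tag = 0  [given at root]
2. n1.cnt = true  [S.tag > -1]
3. n1.tag = 21  [S.tag * 3 + 21]
4. n2.tag = 26  [terminal]
5. n3.tag = 14  [(if D.cnt then a.tag else D.tag) - 12]
6. n4.pre = "nw"  ["nw"]
7. n5.sig = true  [terminal]
8. n4.live = false  [e.sig == false]
9. n6.cnt = "yx"  ["yx"]
10. n6.fin = 6  [S.tag * 2 - 22]
11. n6.env = "mx"  ["mx"]
12. n7.idx = false  [terminal]
13. n6.ok = 22  [22]
14. n3.off = 5  [S.tag - 9]
15. n1.ok = true  [D.tag == 21]
16. n1.hot = -7  [a.tag * 2 - 59]
17. n8.cnt = "pq"  ["pq"]
18. n8.fin = 0  [(if D.ok then D.hot else S.tag) + 7]
19. n8.env = "qz"  ["qz"]
20. n9.fin = -9  [terminal]
21. n10.ok = -4  [terminal]
22. n11.tag = 14  [terminal]
23. n8.ok = 3  [h.fin + 12]
24. n12.ok = 1  [terminal]
25. n0.off = -8  [S.tag * -1 - 8]

0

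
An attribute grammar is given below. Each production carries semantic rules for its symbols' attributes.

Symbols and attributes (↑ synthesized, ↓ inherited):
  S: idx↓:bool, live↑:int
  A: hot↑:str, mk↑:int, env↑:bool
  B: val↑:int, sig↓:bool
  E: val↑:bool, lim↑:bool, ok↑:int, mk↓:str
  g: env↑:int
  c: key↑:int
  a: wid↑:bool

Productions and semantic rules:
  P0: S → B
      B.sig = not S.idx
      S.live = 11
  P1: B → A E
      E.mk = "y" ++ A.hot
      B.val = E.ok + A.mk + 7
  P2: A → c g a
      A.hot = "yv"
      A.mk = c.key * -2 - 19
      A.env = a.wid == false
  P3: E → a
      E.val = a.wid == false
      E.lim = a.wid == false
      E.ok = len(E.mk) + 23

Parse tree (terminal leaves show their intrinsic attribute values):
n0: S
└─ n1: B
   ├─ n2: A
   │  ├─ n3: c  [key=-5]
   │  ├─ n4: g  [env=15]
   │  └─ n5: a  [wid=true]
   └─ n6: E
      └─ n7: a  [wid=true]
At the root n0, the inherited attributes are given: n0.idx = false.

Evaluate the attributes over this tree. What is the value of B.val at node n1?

24

1. n0.idx = false  [given at root]
2. n1.sig = true  [not S.idx]
3. n3.key = -5  [terminal]
4. n4.env = 15  [terminal]
5. n5.wid = true  [terminal]
6. n2.hot = "yv"  ["yv"]
7. n2.mk = -9  [c.key * -2 - 19]
8. n2.env = false  [a.wid == false]
9. n6.mk = "yyv"  ["y" ++ A.hot]
10. n7.wid = true  [terminal]
11. n6.val = false  [a.wid == false]
12. n6.lim = false  [a.wid == false]
13. n6.ok = 26  [len(E.mk) + 23]
14. n1.val = 24  [E.ok + A.mk + 7]
15. n0.live = 11  [11]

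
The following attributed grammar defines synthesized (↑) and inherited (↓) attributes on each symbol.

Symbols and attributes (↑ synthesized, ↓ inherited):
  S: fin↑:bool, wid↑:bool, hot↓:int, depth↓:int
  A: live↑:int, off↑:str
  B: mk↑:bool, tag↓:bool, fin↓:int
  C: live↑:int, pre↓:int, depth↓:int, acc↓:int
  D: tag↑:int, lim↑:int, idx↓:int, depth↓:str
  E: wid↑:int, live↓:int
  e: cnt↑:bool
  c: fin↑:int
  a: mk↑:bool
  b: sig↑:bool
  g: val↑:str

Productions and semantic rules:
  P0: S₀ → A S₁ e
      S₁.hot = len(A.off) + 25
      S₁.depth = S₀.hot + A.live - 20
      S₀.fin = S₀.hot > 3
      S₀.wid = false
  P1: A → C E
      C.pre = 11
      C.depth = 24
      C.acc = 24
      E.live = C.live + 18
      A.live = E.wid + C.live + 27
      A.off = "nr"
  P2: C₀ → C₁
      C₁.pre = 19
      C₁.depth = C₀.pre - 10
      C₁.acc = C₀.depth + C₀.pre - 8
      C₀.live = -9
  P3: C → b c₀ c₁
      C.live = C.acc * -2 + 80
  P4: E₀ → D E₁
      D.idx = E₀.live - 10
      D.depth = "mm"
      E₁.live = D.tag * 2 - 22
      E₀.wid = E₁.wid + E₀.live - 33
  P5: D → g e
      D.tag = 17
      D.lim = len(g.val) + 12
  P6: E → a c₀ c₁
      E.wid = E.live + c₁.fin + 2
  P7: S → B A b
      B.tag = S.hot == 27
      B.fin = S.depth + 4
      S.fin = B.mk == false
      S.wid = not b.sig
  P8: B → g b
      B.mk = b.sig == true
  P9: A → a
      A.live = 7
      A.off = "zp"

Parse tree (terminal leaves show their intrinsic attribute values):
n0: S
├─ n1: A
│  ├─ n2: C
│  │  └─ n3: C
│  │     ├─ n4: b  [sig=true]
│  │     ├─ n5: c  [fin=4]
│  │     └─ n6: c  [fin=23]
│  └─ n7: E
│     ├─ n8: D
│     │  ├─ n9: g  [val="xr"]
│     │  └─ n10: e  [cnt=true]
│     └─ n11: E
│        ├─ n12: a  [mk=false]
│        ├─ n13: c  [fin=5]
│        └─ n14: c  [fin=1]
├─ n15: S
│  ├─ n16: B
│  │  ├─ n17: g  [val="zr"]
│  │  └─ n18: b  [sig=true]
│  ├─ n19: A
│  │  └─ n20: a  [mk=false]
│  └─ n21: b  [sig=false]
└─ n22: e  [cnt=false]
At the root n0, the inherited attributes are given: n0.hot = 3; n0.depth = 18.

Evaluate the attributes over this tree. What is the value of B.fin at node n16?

-4

1. n0.hot = 3  [given at root]
2. n0.depth = 18  [given at root]
3. n2.pre = 11  [11]
4. n2.depth = 24  [24]
5. n2.acc = 24  [24]
6. n3.pre = 19  [19]
7. n3.depth = 1  [C₀.pre - 10]
8. n3.acc = 27  [C₀.depth + C₀.pre - 8]
9. n4.sig = true  [terminal]
10. n5.fin = 4  [terminal]
11. n6.fin = 23  [terminal]
12. n3.live = 26  [C.acc * -2 + 80]
13. n2.live = -9  [-9]
14. n7.live = 9  [C.live + 18]
15. n8.idx = -1  [E₀.live - 10]
16. n8.depth = "mm"  ["mm"]
17. n9.val = "xr"  [terminal]
18. n10.cnt = true  [terminal]
19. n8.tag = 17  [17]
20. n8.lim = 14  [len(g.val) + 12]
21. n11.live = 12  [D.tag * 2 - 22]
22. n12.mk = false  [terminal]
23. n13.fin = 5  [terminal]
24. n14.fin = 1  [terminal]
25. n11.wid = 15  [E.live + c₁.fin + 2]
26. n7.wid = -9  [E₁.wid + E₀.live - 33]
27. n1.live = 9  [E.wid + C.live + 27]
28. n1.off = "nr"  ["nr"]
29. n15.hot = 27  [len(A.off) + 25]
30. n15.depth = -8  [S₀.hot + A.live - 20]
31. n16.tag = true  [S.hot == 27]
32. n16.fin = -4  [S.depth + 4]
33. n17.val = "zr"  [terminal]
34. n18.sig = true  [terminal]
35. n16.mk = true  [b.sig == true]
36. n20.mk = false  [terminal]
37. n19.live = 7  [7]
38. n19.off = "zp"  ["zp"]
39. n21.sig = false  [terminal]
40. n15.fin = false  [B.mk == false]
41. n15.wid = true  [not b.sig]
42. n22.cnt = false  [terminal]
43. n0.fin = false  [S₀.hot > 3]
44. n0.wid = false  [false]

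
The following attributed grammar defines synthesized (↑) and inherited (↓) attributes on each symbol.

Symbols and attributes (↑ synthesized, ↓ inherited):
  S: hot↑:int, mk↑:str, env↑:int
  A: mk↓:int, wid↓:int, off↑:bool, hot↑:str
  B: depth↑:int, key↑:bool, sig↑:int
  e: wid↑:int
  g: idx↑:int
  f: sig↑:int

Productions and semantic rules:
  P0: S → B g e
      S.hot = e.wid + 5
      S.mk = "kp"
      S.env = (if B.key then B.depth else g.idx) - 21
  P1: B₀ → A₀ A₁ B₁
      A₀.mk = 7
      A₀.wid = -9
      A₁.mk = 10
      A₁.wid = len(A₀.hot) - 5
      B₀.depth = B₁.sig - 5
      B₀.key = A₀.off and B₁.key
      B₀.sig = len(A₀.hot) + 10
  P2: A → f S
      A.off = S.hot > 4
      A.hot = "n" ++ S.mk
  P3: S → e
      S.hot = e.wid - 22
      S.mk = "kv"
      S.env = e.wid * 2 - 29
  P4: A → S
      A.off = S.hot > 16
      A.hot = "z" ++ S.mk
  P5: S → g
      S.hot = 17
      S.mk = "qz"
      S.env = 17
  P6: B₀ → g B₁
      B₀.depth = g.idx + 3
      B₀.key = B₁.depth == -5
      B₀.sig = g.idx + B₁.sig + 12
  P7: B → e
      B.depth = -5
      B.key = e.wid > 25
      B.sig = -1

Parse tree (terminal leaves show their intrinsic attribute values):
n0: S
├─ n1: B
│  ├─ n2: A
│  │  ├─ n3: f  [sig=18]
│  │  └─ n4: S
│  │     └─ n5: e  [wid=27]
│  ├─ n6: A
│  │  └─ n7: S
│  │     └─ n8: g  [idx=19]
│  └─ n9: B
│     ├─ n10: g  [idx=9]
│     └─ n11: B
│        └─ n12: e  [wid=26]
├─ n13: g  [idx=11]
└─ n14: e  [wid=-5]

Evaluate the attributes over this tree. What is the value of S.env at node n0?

-6

1. n2.mk = 7  [7]
2. n2.wid = -9  [-9]
3. n3.sig = 18  [terminal]
4. n5.wid = 27  [terminal]
5. n4.hot = 5  [e.wid - 22]
6. n4.mk = "kv"  ["kv"]
7. n4.env = 25  [e.wid * 2 - 29]
8. n2.off = true  [S.hot > 4]
9. n2.hot = "nkv"  ["n" ++ S.mk]
10. n6.mk = 10  [10]
11. n6.wid = -2  [len(A₀.hot) - 5]
12. n8.idx = 19  [terminal]
13. n7.hot = 17  [17]
14. n7.mk = "qz"  ["qz"]
15. n7.env = 17  [17]
16. n6.off = true  [S.hot > 16]
17. n6.hot = "zqz"  ["z" ++ S.mk]
18. n10.idx = 9  [terminal]
19. n12.wid = 26  [terminal]
20. n11.depth = -5  [-5]
21. n11.key = true  [e.wid > 25]
22. n11.sig = -1  [-1]
23. n9.depth = 12  [g.idx + 3]
24. n9.key = true  [B₁.depth == -5]
25. n9.sig = 20  [g.idx + B₁.sig + 12]
26. n1.depth = 15  [B₁.sig - 5]
27. n1.key = true  [A₀.off and B₁.key]
28. n1.sig = 13  [len(A₀.hot) + 10]
29. n13.idx = 11  [terminal]
30. n14.wid = -5  [terminal]
31. n0.hot = 0  [e.wid + 5]
32. n0.mk = "kp"  ["kp"]
33. n0.env = -6  [(if B.key then B.depth else g.idx) - 21]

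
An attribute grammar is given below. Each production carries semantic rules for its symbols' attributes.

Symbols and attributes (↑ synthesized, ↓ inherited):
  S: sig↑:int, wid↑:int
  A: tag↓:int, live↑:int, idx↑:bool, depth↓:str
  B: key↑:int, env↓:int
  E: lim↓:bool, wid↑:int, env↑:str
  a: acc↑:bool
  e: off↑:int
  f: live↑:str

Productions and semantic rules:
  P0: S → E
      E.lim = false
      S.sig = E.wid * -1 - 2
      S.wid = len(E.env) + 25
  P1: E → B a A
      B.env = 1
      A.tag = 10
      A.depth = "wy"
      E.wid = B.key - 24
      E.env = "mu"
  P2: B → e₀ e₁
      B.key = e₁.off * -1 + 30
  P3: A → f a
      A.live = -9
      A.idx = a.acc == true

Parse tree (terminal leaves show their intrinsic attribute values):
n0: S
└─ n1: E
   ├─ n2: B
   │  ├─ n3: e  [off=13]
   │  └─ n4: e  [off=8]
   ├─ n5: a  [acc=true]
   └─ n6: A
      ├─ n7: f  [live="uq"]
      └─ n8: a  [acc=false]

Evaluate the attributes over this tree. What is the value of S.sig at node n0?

0

1. n1.lim = false  [false]
2. n2.env = 1  [1]
3. n3.off = 13  [terminal]
4. n4.off = 8  [terminal]
5. n2.key = 22  [e₁.off * -1 + 30]
6. n5.acc = true  [terminal]
7. n6.tag = 10  [10]
8. n6.depth = "wy"  ["wy"]
9. n7.live = "uq"  [terminal]
10. n8.acc = false  [terminal]
11. n6.live = -9  [-9]
12. n6.idx = false  [a.acc == true]
13. n1.wid = -2  [B.key - 24]
14. n1.env = "mu"  ["mu"]
15. n0.sig = 0  [E.wid * -1 - 2]
16. n0.wid = 27  [len(E.env) + 25]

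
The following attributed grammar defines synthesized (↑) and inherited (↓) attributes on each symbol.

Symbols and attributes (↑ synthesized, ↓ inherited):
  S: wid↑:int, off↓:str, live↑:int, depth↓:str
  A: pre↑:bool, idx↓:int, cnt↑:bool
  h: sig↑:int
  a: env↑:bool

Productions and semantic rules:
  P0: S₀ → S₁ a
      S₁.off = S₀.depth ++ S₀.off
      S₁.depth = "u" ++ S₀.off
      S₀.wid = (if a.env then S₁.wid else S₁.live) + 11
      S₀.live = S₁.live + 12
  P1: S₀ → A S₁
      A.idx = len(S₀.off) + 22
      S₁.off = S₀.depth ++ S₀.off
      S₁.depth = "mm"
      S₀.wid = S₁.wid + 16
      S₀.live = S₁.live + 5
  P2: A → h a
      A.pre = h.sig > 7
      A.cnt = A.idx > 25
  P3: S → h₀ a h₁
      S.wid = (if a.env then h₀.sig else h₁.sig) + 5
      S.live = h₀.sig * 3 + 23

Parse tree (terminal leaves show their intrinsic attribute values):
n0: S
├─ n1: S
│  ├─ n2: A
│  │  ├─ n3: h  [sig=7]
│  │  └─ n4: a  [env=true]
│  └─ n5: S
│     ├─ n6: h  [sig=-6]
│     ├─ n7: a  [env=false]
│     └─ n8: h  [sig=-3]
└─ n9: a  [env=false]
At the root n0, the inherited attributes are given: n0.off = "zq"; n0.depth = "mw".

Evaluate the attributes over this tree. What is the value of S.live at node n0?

22

1. n0.off = "zq"  [given at root]
2. n0.depth = "mw"  [given at root]
3. n1.off = "mwzq"  [S₀.depth ++ S₀.off]
4. n1.depth = "uzq"  ["u" ++ S₀.off]
5. n2.idx = 26  [len(S₀.off) + 22]
6. n3.sig = 7  [terminal]
7. n4.env = true  [terminal]
8. n2.pre = false  [h.sig > 7]
9. n2.cnt = true  [A.idx > 25]
10. n5.off = "uzqmwzq"  [S₀.depth ++ S₀.off]
11. n5.depth = "mm"  ["mm"]
12. n6.sig = -6  [terminal]
13. n7.env = false  [terminal]
14. n8.sig = -3  [terminal]
15. n5.wid = 2  [(if a.env then h₀.sig else h₁.sig) + 5]
16. n5.live = 5  [h₀.sig * 3 + 23]
17. n1.wid = 18  [S₁.wid + 16]
18. n1.live = 10  [S₁.live + 5]
19. n9.env = false  [terminal]
20. n0.wid = 21  [(if a.env then S₁.wid else S₁.live) + 11]
21. n0.live = 22  [S₁.live + 12]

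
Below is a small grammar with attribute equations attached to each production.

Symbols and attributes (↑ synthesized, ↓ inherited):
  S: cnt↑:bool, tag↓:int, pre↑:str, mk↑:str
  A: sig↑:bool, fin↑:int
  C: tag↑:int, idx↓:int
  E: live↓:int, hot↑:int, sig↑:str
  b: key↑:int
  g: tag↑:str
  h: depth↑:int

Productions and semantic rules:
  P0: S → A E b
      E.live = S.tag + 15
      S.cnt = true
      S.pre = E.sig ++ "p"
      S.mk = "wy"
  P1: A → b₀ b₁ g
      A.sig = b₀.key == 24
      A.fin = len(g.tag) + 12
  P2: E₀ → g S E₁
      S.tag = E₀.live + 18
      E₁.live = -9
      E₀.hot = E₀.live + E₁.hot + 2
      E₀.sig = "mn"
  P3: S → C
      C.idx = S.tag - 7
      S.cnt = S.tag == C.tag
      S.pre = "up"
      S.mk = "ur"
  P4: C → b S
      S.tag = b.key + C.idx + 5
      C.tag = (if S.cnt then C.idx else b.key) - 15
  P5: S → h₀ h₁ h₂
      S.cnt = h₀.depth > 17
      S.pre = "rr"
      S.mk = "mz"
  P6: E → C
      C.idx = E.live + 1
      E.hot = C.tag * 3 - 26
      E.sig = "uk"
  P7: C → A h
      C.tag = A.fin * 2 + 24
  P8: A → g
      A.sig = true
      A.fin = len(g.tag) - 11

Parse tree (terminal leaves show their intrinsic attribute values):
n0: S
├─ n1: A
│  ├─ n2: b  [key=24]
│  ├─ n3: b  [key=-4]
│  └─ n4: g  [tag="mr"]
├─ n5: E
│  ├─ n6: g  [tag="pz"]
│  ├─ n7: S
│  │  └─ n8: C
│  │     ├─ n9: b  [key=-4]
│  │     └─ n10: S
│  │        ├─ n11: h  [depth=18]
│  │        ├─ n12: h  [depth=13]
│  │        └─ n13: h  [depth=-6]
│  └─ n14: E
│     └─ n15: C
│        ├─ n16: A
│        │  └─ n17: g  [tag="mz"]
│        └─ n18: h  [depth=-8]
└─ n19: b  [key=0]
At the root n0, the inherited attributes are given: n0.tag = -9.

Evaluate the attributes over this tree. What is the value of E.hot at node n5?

1. n0.tag = -9  [given at root]
2. n2.key = 24  [terminal]
3. n3.key = -4  [terminal]
4. n4.tag = "mr"  [terminal]
5. n1.sig = true  [b₀.key == 24]
6. n1.fin = 14  [len(g.tag) + 12]
7. n5.live = 6  [S.tag + 15]
8. n6.tag = "pz"  [terminal]
9. n7.tag = 24  [E₀.live + 18]
10. n8.idx = 17  [S.tag - 7]
11. n9.key = -4  [terminal]
12. n10.tag = 18  [b.key + C.idx + 5]
13. n11.depth = 18  [terminal]
14. n12.depth = 13  [terminal]
15. n13.depth = -6  [terminal]
16. n10.cnt = true  [h₀.depth > 17]
17. n10.pre = "rr"  ["rr"]
18. n10.mk = "mz"  ["mz"]
19. n8.tag = 2  [(if S.cnt then C.idx else b.key) - 15]
20. n7.cnt = false  [S.tag == C.tag]
21. n7.pre = "up"  ["up"]
22. n7.mk = "ur"  ["ur"]
23. n14.live = -9  [-9]
24. n15.idx = -8  [E.live + 1]
25. n17.tag = "mz"  [terminal]
26. n16.sig = true  [true]
27. n16.fin = -9  [len(g.tag) - 11]
28. n18.depth = -8  [terminal]
29. n15.tag = 6  [A.fin * 2 + 24]
30. n14.hot = -8  [C.tag * 3 - 26]
31. n14.sig = "uk"  ["uk"]
32. n5.hot = 0  [E₀.live + E₁.hot + 2]
33. n5.sig = "mn"  ["mn"]
34. n19.key = 0  [terminal]
35. n0.cnt = true  [true]
36. n0.pre = "mnp"  [E.sig ++ "p"]
37. n0.mk = "wy"  ["wy"]

0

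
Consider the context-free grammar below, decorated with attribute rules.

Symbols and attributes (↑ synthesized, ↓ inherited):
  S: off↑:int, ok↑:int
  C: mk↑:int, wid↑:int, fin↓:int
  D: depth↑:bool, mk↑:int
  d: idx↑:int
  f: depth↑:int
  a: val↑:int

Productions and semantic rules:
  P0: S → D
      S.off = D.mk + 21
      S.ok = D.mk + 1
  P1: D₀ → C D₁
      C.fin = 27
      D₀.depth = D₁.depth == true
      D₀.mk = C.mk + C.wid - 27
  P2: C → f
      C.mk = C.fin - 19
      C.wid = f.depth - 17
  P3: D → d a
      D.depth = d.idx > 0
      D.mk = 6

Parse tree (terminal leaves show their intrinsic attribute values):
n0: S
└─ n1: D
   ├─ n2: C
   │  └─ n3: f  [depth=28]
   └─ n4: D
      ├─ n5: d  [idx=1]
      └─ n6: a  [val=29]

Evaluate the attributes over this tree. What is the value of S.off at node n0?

1. n2.fin = 27  [27]
2. n3.depth = 28  [terminal]
3. n2.mk = 8  [C.fin - 19]
4. n2.wid = 11  [f.depth - 17]
5. n5.idx = 1  [terminal]
6. n6.val = 29  [terminal]
7. n4.depth = true  [d.idx > 0]
8. n4.mk = 6  [6]
9. n1.depth = true  [D₁.depth == true]
10. n1.mk = -8  [C.mk + C.wid - 27]
11. n0.off = 13  [D.mk + 21]
12. n0.ok = -7  [D.mk + 1]

13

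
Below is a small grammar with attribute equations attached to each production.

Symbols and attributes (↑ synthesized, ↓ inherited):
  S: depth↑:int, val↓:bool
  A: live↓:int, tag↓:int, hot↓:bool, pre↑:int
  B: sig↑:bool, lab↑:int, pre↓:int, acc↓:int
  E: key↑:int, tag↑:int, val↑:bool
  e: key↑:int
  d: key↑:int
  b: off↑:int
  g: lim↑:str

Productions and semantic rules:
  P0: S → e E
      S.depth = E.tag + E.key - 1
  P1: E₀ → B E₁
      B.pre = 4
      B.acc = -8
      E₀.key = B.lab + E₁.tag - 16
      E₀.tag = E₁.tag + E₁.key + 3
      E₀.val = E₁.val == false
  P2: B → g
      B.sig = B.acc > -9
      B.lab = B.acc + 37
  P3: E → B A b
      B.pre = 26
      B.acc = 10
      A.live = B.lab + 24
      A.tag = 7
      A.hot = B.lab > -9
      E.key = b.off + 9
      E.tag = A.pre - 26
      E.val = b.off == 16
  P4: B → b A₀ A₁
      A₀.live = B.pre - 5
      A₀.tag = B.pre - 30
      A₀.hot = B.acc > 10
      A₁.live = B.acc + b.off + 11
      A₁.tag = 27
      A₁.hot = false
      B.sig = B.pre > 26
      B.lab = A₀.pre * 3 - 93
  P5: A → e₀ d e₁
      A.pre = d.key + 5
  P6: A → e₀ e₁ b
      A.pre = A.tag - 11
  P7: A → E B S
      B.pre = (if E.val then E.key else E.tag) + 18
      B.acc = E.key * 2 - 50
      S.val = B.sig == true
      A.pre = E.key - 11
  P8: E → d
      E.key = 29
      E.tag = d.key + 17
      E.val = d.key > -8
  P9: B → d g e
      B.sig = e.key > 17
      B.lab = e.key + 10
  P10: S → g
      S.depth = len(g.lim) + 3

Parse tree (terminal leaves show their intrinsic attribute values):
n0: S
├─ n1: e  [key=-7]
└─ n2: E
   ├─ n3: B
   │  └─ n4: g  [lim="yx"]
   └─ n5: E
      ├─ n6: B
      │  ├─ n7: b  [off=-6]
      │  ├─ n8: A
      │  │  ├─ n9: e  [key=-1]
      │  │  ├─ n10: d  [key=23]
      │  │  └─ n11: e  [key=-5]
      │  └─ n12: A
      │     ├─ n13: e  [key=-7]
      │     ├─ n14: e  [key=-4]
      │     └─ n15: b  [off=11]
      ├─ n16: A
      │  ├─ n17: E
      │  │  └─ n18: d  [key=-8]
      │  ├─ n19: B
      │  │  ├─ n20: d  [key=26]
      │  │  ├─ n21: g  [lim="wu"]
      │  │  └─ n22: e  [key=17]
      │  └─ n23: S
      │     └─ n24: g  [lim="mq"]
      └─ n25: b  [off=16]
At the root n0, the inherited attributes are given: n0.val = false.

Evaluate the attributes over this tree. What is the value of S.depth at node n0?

1. n0.val = false  [given at root]
2. n1.key = -7  [terminal]
3. n3.pre = 4  [4]
4. n3.acc = -8  [-8]
5. n4.lim = "yx"  [terminal]
6. n3.sig = true  [B.acc > -9]
7. n3.lab = 29  [B.acc + 37]
8. n6.pre = 26  [26]
9. n6.acc = 10  [10]
10. n7.off = -6  [terminal]
11. n8.live = 21  [B.pre - 5]
12. n8.tag = -4  [B.pre - 30]
13. n8.hot = false  [B.acc > 10]
14. n9.key = -1  [terminal]
15. n10.key = 23  [terminal]
16. n11.key = -5  [terminal]
17. n8.pre = 28  [d.key + 5]
18. n12.live = 15  [B.acc + b.off + 11]
19. n12.tag = 27  [27]
20. n12.hot = false  [false]
21. n13.key = -7  [terminal]
22. n14.key = -4  [terminal]
23. n15.off = 11  [terminal]
24. n12.pre = 16  [A.tag - 11]
25. n6.sig = false  [B.pre > 26]
26. n6.lab = -9  [A₀.pre * 3 - 93]
27. n16.live = 15  [B.lab + 24]
28. n16.tag = 7  [7]
29. n16.hot = false  [B.lab > -9]
30. n18.key = -8  [terminal]
31. n17.key = 29  [29]
32. n17.tag = 9  [d.key + 17]
33. n17.val = false  [d.key > -8]
34. n19.pre = 27  [(if E.val then E.key else E.tag) + 18]
35. n19.acc = 8  [E.key * 2 - 50]
36. n20.key = 26  [terminal]
37. n21.lim = "wu"  [terminal]
38. n22.key = 17  [terminal]
39. n19.sig = false  [e.key > 17]
40. n19.lab = 27  [e.key + 10]
41. n23.val = false  [B.sig == true]
42. n24.lim = "mq"  [terminal]
43. n23.depth = 5  [len(g.lim) + 3]
44. n16.pre = 18  [E.key - 11]
45. n25.off = 16  [terminal]
46. n5.key = 25  [b.off + 9]
47. n5.tag = -8  [A.pre - 26]
48. n5.val = true  [b.off == 16]
49. n2.key = 5  [B.lab + E₁.tag - 16]
50. n2.tag = 20  [E₁.tag + E₁.key + 3]
51. n2.val = false  [E₁.val == false]
52. n0.depth = 24  [E.tag + E.key - 1]

24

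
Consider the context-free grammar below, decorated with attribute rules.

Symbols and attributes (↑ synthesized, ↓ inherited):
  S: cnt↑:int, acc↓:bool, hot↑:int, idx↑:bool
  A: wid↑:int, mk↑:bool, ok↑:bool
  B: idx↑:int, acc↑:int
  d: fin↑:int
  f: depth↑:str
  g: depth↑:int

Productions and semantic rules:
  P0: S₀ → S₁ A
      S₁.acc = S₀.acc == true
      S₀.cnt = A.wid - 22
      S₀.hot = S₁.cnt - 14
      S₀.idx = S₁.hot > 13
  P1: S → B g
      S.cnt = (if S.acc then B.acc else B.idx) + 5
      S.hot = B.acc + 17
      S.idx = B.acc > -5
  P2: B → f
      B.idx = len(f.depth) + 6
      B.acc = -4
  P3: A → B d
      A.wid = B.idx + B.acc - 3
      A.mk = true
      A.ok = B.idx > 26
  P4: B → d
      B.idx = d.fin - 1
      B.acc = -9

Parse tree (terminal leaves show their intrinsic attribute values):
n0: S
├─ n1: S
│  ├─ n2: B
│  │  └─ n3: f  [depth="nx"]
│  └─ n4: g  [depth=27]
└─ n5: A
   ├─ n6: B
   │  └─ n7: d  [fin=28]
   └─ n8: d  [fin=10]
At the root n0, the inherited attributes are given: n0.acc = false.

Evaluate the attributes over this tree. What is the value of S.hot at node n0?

1. n0.acc = false  [given at root]
2. n1.acc = false  [S₀.acc == true]
3. n3.depth = "nx"  [terminal]
4. n2.idx = 8  [len(f.depth) + 6]
5. n2.acc = -4  [-4]
6. n4.depth = 27  [terminal]
7. n1.cnt = 13  [(if S.acc then B.acc else B.idx) + 5]
8. n1.hot = 13  [B.acc + 17]
9. n1.idx = true  [B.acc > -5]
10. n7.fin = 28  [terminal]
11. n6.idx = 27  [d.fin - 1]
12. n6.acc = -9  [-9]
13. n8.fin = 10  [terminal]
14. n5.wid = 15  [B.idx + B.acc - 3]
15. n5.mk = true  [true]
16. n5.ok = true  [B.idx > 26]
17. n0.cnt = -7  [A.wid - 22]
18. n0.hot = -1  [S₁.cnt - 14]
19. n0.idx = false  [S₁.hot > 13]

-1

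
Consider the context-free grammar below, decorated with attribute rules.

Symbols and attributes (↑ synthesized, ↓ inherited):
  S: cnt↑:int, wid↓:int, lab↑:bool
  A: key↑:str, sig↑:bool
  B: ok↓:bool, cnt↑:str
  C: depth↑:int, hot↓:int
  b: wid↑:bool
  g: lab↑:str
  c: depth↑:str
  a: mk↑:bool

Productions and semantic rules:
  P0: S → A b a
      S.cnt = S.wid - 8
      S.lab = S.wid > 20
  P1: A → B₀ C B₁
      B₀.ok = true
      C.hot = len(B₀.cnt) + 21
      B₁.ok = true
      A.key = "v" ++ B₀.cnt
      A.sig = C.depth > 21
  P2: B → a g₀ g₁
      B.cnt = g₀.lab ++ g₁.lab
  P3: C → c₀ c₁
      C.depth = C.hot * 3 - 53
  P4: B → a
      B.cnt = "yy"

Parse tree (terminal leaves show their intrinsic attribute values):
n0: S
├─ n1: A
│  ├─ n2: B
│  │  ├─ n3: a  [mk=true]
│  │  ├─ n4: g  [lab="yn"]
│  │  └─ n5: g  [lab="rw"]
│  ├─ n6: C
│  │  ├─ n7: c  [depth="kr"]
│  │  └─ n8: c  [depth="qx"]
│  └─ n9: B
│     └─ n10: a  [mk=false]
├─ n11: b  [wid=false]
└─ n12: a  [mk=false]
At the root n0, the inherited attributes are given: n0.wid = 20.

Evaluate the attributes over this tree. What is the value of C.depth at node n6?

22

1. n0.wid = 20  [given at root]
2. n2.ok = true  [true]
3. n3.mk = true  [terminal]
4. n4.lab = "yn"  [terminal]
5. n5.lab = "rw"  [terminal]
6. n2.cnt = "ynrw"  [g₀.lab ++ g₁.lab]
7. n6.hot = 25  [len(B₀.cnt) + 21]
8. n7.depth = "kr"  [terminal]
9. n8.depth = "qx"  [terminal]
10. n6.depth = 22  [C.hot * 3 - 53]
11. n9.ok = true  [true]
12. n10.mk = false  [terminal]
13. n9.cnt = "yy"  ["yy"]
14. n1.key = "vynrw"  ["v" ++ B₀.cnt]
15. n1.sig = true  [C.depth > 21]
16. n11.wid = false  [terminal]
17. n12.mk = false  [terminal]
18. n0.cnt = 12  [S.wid - 8]
19. n0.lab = false  [S.wid > 20]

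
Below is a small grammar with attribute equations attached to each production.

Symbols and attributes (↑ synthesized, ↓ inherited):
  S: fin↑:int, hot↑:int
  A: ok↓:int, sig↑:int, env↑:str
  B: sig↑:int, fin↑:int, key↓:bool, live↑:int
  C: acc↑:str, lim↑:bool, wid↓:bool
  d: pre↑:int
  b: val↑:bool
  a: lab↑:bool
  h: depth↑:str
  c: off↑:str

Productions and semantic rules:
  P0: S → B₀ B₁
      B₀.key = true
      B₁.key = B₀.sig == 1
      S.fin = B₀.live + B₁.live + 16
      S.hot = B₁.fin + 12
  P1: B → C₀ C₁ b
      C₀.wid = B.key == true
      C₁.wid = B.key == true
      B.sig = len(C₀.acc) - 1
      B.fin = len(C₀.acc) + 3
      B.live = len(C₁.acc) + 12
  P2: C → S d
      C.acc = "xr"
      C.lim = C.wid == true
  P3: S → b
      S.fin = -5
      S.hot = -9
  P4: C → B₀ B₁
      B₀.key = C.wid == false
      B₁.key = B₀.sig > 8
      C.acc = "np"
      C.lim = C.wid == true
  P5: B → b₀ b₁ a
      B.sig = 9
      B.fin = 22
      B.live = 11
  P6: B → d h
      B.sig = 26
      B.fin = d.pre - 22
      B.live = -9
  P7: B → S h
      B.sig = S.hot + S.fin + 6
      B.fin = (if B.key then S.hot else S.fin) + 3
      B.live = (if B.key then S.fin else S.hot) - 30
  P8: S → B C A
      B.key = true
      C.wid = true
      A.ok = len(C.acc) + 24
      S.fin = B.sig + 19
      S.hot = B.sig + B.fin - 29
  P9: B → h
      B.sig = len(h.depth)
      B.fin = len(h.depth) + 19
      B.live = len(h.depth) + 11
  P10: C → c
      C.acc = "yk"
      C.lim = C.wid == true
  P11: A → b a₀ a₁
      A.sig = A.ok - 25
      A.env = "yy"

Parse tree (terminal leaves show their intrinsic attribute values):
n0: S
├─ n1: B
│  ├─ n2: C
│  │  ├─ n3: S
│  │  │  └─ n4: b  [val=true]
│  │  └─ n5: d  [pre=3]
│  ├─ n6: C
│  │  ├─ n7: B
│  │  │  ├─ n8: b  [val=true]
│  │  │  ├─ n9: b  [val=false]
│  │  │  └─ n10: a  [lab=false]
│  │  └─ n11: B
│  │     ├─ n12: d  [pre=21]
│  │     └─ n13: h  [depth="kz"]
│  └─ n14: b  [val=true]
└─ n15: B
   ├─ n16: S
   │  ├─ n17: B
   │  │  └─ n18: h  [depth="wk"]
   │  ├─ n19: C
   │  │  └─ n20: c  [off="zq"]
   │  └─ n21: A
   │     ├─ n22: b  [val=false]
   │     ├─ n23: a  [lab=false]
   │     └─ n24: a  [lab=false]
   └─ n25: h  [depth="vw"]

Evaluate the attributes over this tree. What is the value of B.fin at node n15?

-3

1. n1.key = true  [true]
2. n2.wid = true  [B.key == true]
3. n4.val = true  [terminal]
4. n3.fin = -5  [-5]
5. n3.hot = -9  [-9]
6. n5.pre = 3  [terminal]
7. n2.acc = "xr"  ["xr"]
8. n2.lim = true  [C.wid == true]
9. n6.wid = true  [B.key == true]
10. n7.key = false  [C.wid == false]
11. n8.val = true  [terminal]
12. n9.val = false  [terminal]
13. n10.lab = false  [terminal]
14. n7.sig = 9  [9]
15. n7.fin = 22  [22]
16. n7.live = 11  [11]
17. n11.key = true  [B₀.sig > 8]
18. n12.pre = 21  [terminal]
19. n13.depth = "kz"  [terminal]
20. n11.sig = 26  [26]
21. n11.fin = -1  [d.pre - 22]
22. n11.live = -9  [-9]
23. n6.acc = "np"  ["np"]
24. n6.lim = true  [C.wid == true]
25. n14.val = true  [terminal]
26. n1.sig = 1  [len(C₀.acc) - 1]
27. n1.fin = 5  [len(C₀.acc) + 3]
28. n1.live = 14  [len(C₁.acc) + 12]
29. n15.key = true  [B₀.sig == 1]
30. n17.key = true  [true]
31. n18.depth = "wk"  [terminal]
32. n17.sig = 2  [len(h.depth)]
33. n17.fin = 21  [len(h.depth) + 19]
34. n17.live = 13  [len(h.depth) + 11]
35. n19.wid = true  [true]
36. n20.off = "zq"  [terminal]
37. n19.acc = "yk"  ["yk"]
38. n19.lim = true  [C.wid == true]
39. n21.ok = 26  [len(C.acc) + 24]
40. n22.val = false  [terminal]
41. n23.lab = false  [terminal]
42. n24.lab = false  [terminal]
43. n21.sig = 1  [A.ok - 25]
44. n21.env = "yy"  ["yy"]
45. n16.fin = 21  [B.sig + 19]
46. n16.hot = -6  [B.sig + B.fin - 29]
47. n25.depth = "vw"  [terminal]
48. n15.sig = 21  [S.hot + S.fin + 6]
49. n15.fin = -3  [(if B.key then S.hot else S.fin) + 3]
50. n15.live = -9  [(if B.key then S.fin else S.hot) - 30]
51. n0.fin = 21  [B₀.live + B₁.live + 16]
52. n0.hot = 9  [B₁.fin + 12]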